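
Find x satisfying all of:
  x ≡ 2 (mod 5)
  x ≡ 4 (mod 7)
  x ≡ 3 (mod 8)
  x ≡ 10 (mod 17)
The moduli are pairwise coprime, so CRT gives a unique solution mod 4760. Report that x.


Product of moduli M = 5 · 7 · 8 · 17 = 4760.
Merge one congruence at a time:
  Start: x ≡ 2 (mod 5).
  Combine with x ≡ 4 (mod 7); new modulus lcm = 35.
    Write x = 2 + 5·t and substitute into x ≡ 4 (mod 7): 5·t ≡ 4 − 2 = 2 (mod 7).
    The inverse of 5 mod 7 is 3 (since 5·3 = 15 = 2·7 + 1), so t ≡ 3·2 = 6 ≡ 6 (mod 7).
    Then x = 2 + 5·6 = 32, valid modulo lcm(5, 7) = 35: x ≡ 32 (mod 35).
  Combine with x ≡ 3 (mod 8); new modulus lcm = 280.
    Write x = 32 + 35·t and substitute into x ≡ 3 (mod 8): 35·t ≡ 3 − 32 = -29 (mod 8).
    Reduce coefficients mod 8: 3·t ≡ 3 (mod 8).
    The inverse of 3 mod 8 is 3 (since 3·3 = 9 = 1·8 + 1), so t ≡ 3·3 = 9 ≡ 1 (mod 8).
    Then x = 32 + 35·1 = 67, valid modulo lcm(35, 8) = 280: x ≡ 67 (mod 280).
  Combine with x ≡ 10 (mod 17); new modulus lcm = 4760.
    Write x = 67 + 280·t and substitute into x ≡ 10 (mod 17): 280·t ≡ 10 − 67 = -57 (mod 17).
    Reduce coefficients mod 17: 8·t ≡ 11 (mod 17).
    The inverse of 8 mod 17 is 15 (since 8·15 = 120 = 7·17 + 1), so t ≡ 15·11 = 165 ≡ 12 (mod 17).
    Then x = 67 + 280·12 = 3427, valid modulo lcm(280, 17) = 4760: x ≡ 3427 (mod 4760).
Verify against each original: 3427 mod 5 = 2, 3427 mod 7 = 4, 3427 mod 8 = 3, 3427 mod 17 = 10.

x ≡ 3427 (mod 4760).


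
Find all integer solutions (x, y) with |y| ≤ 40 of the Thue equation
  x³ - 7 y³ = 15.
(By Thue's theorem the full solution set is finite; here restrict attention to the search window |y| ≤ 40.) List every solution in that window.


The equation is x³ - 7y³ = 15. For fixed y, x³ = 7·y³ + 15, so a solution requires the RHS to be a perfect cube.
Strategy: iterate y from -40 to 40, compute RHS = 7·y³ + 15, and check whether it is a (positive or negative) perfect cube.
Check small values of y:
  y = 0: RHS = 15 is not a perfect cube.
  y = 1: RHS = 22 is not a perfect cube.
  y = -1: RHS = 8 = (2)³ ⇒ x = 2 works.
  y = 2: RHS = 71 is not a perfect cube.
  y = -2: RHS = -41 is not a perfect cube.
  y = 3: RHS = 204 is not a perfect cube.
  y = -3: RHS = -174 is not a perfect cube.
Continuing, at y = 23: RHS = 85184 = (44)³ ⇒ x = 44 works.
Searching the remaining y in |y| ≤ 40 finds no further solutions.
Collected solutions: (2, -1), (44, 23).

Solutions (with |y| ≤ 40): (2, -1), (44, 23).


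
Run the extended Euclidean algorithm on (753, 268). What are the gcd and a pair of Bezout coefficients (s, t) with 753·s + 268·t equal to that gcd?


Euclidean algorithm on (753, 268) — divide until remainder is 0:
  753 = 2 · 268 + 217
  268 = 1 · 217 + 51
  217 = 4 · 51 + 13
  51 = 3 · 13 + 12
  13 = 1 · 12 + 1
  12 = 12 · 1 + 0
gcd(753, 268) = 1.
Track Bezout coefficients alongside the remainders: start with r₀ = 753 = a·1 + b·0 (s = 1, t = 0) and r₁ = 268 = a·0 + b·1 (s = 0, t = 1); each new remainder r_{k+1} = r_{k-1} − q_k·r_k inherits s_{k+1} = s_{k-1} − q_k·s_k, t_{k+1} = t_{k-1} − q_k·t_k, so r_k = a·s_k + b·t_k at every step:
  q = 2: r = 217, s = 1 − 2·0 = 1, t = 0 − 2·1 = -2  (check: 753·1 + 268·(-2) = 217)
  q = 1: r = 51, s = 0 − 1·1 = -1, t = 1 − 1·(-2) = 3  (check: 753·(-1) + 268·3 = 51)
  q = 4: r = 13, s = 1 − 4·(-1) = 5, t = -2 − 4·3 = -14  (check: 753·5 + 268·(-14) = 13)
  q = 3: r = 12, s = -1 − 3·5 = -16, t = 3 − 3·(-14) = 45  (check: 753·(-16) + 268·45 = 12)
  q = 1: r = 1, s = 5 − 1·(-16) = 21, t = -14 − 1·45 = -59  (check: 753·21 + 268·(-59) = 1)
The row with r = 1 (the gcd) gives the Bezout coefficients s = 21, t = -59.
Result: 753 · (21) + 268 · (-59) = 1.

gcd(753, 268) = 1; s = 21, t = -59 (check: 753·21 + 268·(-59) = 1).


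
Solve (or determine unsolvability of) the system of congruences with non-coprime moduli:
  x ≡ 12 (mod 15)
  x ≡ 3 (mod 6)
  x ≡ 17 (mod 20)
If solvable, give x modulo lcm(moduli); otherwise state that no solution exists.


Moduli 15, 6, 20 are not pairwise coprime, so CRT works modulo lcm(m_i) when all pairwise compatibility conditions hold.
Pairwise compatibility: gcd(m_i, m_j) must divide a_i - a_j for every pair.
Merge one congruence at a time:
  Start: x ≡ 12 (mod 15).
  Combine with x ≡ 3 (mod 6): gcd(15, 6) = 3; 3 - 12 = -9, which IS divisible by 3, so compatible.
    Write x = 12 + 15·t and substitute into x ≡ 3 (mod 6): 15·t ≡ 3 − 12 = -9 (mod 6).
    Divide the congruence (and modulus) by g = 3: 5·t ≡ -3 (mod 2).
    Reduce coefficients mod 2: 1·t ≡ 1 (mod 2).
    So t ≡ 1 (mod 2).
    Then x = 12 + 15·1 = 27, valid modulo lcm(15, 6) = 30: x ≡ 27 (mod 30).
  Combine with x ≡ 17 (mod 20): gcd(30, 20) = 10; 17 - 27 = -10, which IS divisible by 10, so compatible.
    Write x = 27 + 30·t and substitute into x ≡ 17 (mod 20): 30·t ≡ 17 − 27 = -10 (mod 20).
    Divide the congruence (and modulus) by g = 10: 3·t ≡ -1 (mod 2).
    Reduce coefficients mod 2: 1·t ≡ 1 (mod 2).
    So t ≡ 1 (mod 2).
    Then x = 27 + 30·1 = 57, valid modulo lcm(30, 20) = 60: x ≡ 57 (mod 60).
Verify: 57 mod 15 = 12, 57 mod 6 = 3, 57 mod 20 = 17.

x ≡ 57 (mod 60).


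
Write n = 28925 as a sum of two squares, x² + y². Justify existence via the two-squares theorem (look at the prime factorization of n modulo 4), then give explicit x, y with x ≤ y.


Step 1: Factor n = 28925 = 5^2 · 13 · 89.
Step 2: Check the mod-4 condition on each prime factor: 5 ≡ 1 (mod 4), exponent 2; 13 ≡ 1 (mod 4), exponent 1; 89 ≡ 1 (mod 4), exponent 1.
All primes ≡ 3 (mod 4) appear to even exponent (or don't appear), so by the two-squares theorem n IS expressible as a sum of two squares.
Step 3: Build a representation. Group n = k² · m with k = 5 and m = 13 · 89 = 1157 (a product of primes ≡ 1 (mod 4)); a representation of m scales to one of n via (k·x)² + (k·y)² = k²(x² + y²). Each prime p ≡ 1 (mod 4) is itself a sum of two squares; find a² by testing p − a² for a perfect square:
  13: 13 − 1² = 12, 13 − 2² = 9 = 3² ⇒ 13 = 2² + 3².
  89: 89 − 1² = 88, 89 − 2² = 85, 89 − 3² = 80, 89 − 4² = 73, 89 − 5² = 64 = 8² ⇒ 89 = 5² + 8².
  Combine using the Brahmagupta–Fibonacci identity (a² + b²)(c² + d²) = (ac − bd)² + (ad + bc)² = (ac + bd)² + (ad − bc)²:
  13 · 89 = 1157: from (2² + 3²)(5² + 8²), take (2·5 − 3·8, 2·8 + 3·5) = (10 − 24, 16 + 15) = (-14, 31); dropping signs (only squares matter) gives (14, 31); check 14² + 31² = 196 + 961 = 1157 ✓.
  Scale by k = 5: (5·14, 5·31) = (70, 155).
Step 4: Order so x ≤ y and verify: 70² + 155² = 4900 + 24025 = 28925 = n. ✓

n = 28925 = 70² + 155² (one valid representation with x ≤ y).


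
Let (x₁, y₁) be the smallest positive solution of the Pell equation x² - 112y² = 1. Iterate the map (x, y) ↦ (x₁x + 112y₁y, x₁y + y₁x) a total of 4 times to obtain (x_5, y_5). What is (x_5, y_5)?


Step 1: Find the fundamental solution (x₁, y₁) of x² - 112y² = 1.
  Expand √112 as a continued fraction. a₀ = ⌊√112⌋ = 10; iterate m_{k+1} = d_k·a_k − m_k, d_{k+1} = (112 − m_{k+1}²)/d_k, a_{k+1} = ⌊(a₀ + m_{k+1})/d_{k+1}⌋ (starting m₀ = 0, d₀ = 1), with convergents p_k = a_k·p_{k-1} + p_{k-2}, q_k = a_k·q_{k-1} + q_{k-2} (p₋₁ = 1, q₋₁ = 0):
  k = 0: a₀ = 10; p₀/q₀ = 10/1; p₀² − 112·q₀² = 100 − 112 = -12.
  k = 1: m = 10, d = 12, a = ⌊(10 + 10)/12⌋ = 1; p/q = (1·10 + 1)/(1·1 + 0) = 11/1; p² − 112·q² = 121 − 112 = 9.
  k = 2: m = 2, d = 9, a = ⌊(10 + 2)/9⌋ = 1; p/q = (1·11 + 10)/(1·1 + 1) = 21/2; p² − 112·q² = 441 − 448 = -7.
  k = 3: m = 7, d = 7, a = ⌊(10 + 7)/7⌋ = 2; p/q = (2·21 + 11)/(2·2 + 1) = 53/5; p² − 112·q² = 2809 − 2800 = 9.
  k = 4: m = 7, d = 9, a = ⌊(10 + 7)/9⌋ = 1; p/q = (1·53 + 21)/(1·5 + 2) = 74/7; p² − 112·q² = 5476 − 5488 = -12.
  k = 5: m = 2, d = 12, a = ⌊(10 + 2)/12⌋ = 1; p/q = (1·74 + 53)/(1·7 + 5) = 127/12; p² − 112·q² = 16129 − 16128 = 1.
  The first convergent with p² − 112·q² = 1 gives the fundamental solution (x₁, y₁) = (127, 12).
Step 2: Apply the recurrence (x_{n+1}, y_{n+1}) = (x₁x_n + 112y₁y_n, x₁y_n + y₁x_n) repeatedly.
  From (x_1, y_1) = (127, 12): x_2 = 127·127 + 112·12·12 = 32257; y_2 = 127·12 + 12·127 = 3048.
  From (x_2, y_2) = (32257, 3048): x_3 = 127·32257 + 112·12·3048 = 8193151; y_3 = 127·3048 + 12·32257 = 774180.
  From (x_3, y_3) = (8193151, 774180): x_4 = 127·8193151 + 112·12·774180 = 2081028097; y_4 = 127·774180 + 12·8193151 = 196638672.
  From (x_4, y_4) = (2081028097, 196638672): x_5 = 127·2081028097 + 112·12·196638672 = 528572943487; y_5 = 127·196638672 + 12·2081028097 = 49945448508.
Step 3: Verify x_5² - 112·y_5² = 279389356586511295719169 - 279389356586511295719168 = 1 (should be 1). ✓

(x_1, y_1) = (127, 12); (x_5, y_5) = (528572943487, 49945448508).


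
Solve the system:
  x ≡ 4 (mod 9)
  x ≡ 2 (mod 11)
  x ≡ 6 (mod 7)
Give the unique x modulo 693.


Moduli 9, 11, 7 are pairwise coprime; by CRT there is a unique solution modulo M = 9 · 11 · 7 = 693.
Solve pairwise, accumulating the modulus:
  Start with x ≡ 4 (mod 9).
  Combine with x ≡ 2 (mod 11): since gcd(9, 11) = 1, we get a unique residue mod 99.
    Write x = 4 + 9·t and substitute into x ≡ 2 (mod 11): 9·t ≡ 2 − 4 = -2 (mod 11).
    Reduce coefficients mod 11: 9·t ≡ 9 (mod 11).
    The inverse of 9 mod 11 is 5 (since 9·5 = 45 = 4·11 + 1), so t ≡ 5·9 = 45 ≡ 1 (mod 11).
    Then x = 4 + 9·1 = 13, valid modulo lcm(9, 11) = 99: x ≡ 13 (mod 99).
  Combine with x ≡ 6 (mod 7): since gcd(99, 7) = 1, we get a unique residue mod 693.
    Write x = 13 + 99·t and substitute into x ≡ 6 (mod 7): 99·t ≡ 6 − 13 = -7 (mod 7).
    Reduce coefficients mod 7: 1·t ≡ 0 (mod 7).
    So t ≡ 0 (mod 7).
    Then x = 13 + 99·0 = 13, valid modulo lcm(99, 7) = 693: x ≡ 13 (mod 693).
Verify: 13 mod 9 = 4 ✓, 13 mod 11 = 2 ✓, 13 mod 7 = 6 ✓.

x ≡ 13 (mod 693).


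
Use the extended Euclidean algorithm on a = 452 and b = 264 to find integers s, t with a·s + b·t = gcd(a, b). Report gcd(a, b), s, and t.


Euclidean algorithm on (452, 264) — divide until remainder is 0:
  452 = 1 · 264 + 188
  264 = 1 · 188 + 76
  188 = 2 · 76 + 36
  76 = 2 · 36 + 4
  36 = 9 · 4 + 0
gcd(452, 264) = 4.
Track Bezout coefficients alongside the remainders: start with r₀ = 452 = a·1 + b·0 (s = 1, t = 0) and r₁ = 264 = a·0 + b·1 (s = 0, t = 1); each new remainder r_{k+1} = r_{k-1} − q_k·r_k inherits s_{k+1} = s_{k-1} − q_k·s_k, t_{k+1} = t_{k-1} − q_k·t_k, so r_k = a·s_k + b·t_k at every step:
  q = 1: r = 188, s = 1 − 1·0 = 1, t = 0 − 1·1 = -1  (check: 452·1 + 264·(-1) = 188)
  q = 1: r = 76, s = 0 − 1·1 = -1, t = 1 − 1·(-1) = 2  (check: 452·(-1) + 264·2 = 76)
  q = 2: r = 36, s = 1 − 2·(-1) = 3, t = -1 − 2·2 = -5  (check: 452·3 + 264·(-5) = 36)
  q = 2: r = 4, s = -1 − 2·3 = -7, t = 2 − 2·(-5) = 12  (check: 452·(-7) + 264·12 = 4)
The row with r = 4 (the gcd) gives the Bezout coefficients s = -7, t = 12.
Result: 452 · (-7) + 264 · (12) = 4.

gcd(452, 264) = 4; s = -7, t = 12 (check: 452·(-7) + 264·12 = 4).


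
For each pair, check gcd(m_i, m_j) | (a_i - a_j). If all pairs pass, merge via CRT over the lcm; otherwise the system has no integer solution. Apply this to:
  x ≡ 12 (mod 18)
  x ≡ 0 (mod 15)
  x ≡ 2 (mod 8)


Moduli 18, 15, 8 are not pairwise coprime, so CRT works modulo lcm(m_i) when all pairwise compatibility conditions hold.
Pairwise compatibility: gcd(m_i, m_j) must divide a_i - a_j for every pair.
Merge one congruence at a time:
  Start: x ≡ 12 (mod 18).
  Combine with x ≡ 0 (mod 15): gcd(18, 15) = 3; 0 - 12 = -12, which IS divisible by 3, so compatible.
    Write x = 12 + 18·t and substitute into x ≡ 0 (mod 15): 18·t ≡ 0 − 12 = -12 (mod 15).
    Divide the congruence (and modulus) by g = 3: 6·t ≡ -4 (mod 5).
    Reduce coefficients mod 5: 1·t ≡ 1 (mod 5).
    So t ≡ 1 (mod 5).
    Then x = 12 + 18·1 = 30, valid modulo lcm(18, 15) = 90: x ≡ 30 (mod 90).
  Combine with x ≡ 2 (mod 8): gcd(90, 8) = 2; 2 - 30 = -28, which IS divisible by 2, so compatible.
    Write x = 30 + 90·t and substitute into x ≡ 2 (mod 8): 90·t ≡ 2 − 30 = -28 (mod 8).
    Divide the congruence (and modulus) by g = 2: 45·t ≡ -14 (mod 4).
    Reduce coefficients mod 4: 1·t ≡ 2 (mod 4).
    So t ≡ 2 (mod 4).
    Then x = 30 + 90·2 = 210, valid modulo lcm(90, 8) = 360: x ≡ 210 (mod 360).
Verify: 210 mod 18 = 12, 210 mod 15 = 0, 210 mod 8 = 2.

x ≡ 210 (mod 360).


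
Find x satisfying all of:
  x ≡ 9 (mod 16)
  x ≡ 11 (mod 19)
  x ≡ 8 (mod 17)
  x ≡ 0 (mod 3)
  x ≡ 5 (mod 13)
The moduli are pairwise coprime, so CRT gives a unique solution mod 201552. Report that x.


Product of moduli M = 16 · 19 · 17 · 3 · 13 = 201552.
Merge one congruence at a time:
  Start: x ≡ 9 (mod 16).
  Combine with x ≡ 11 (mod 19); new modulus lcm = 304.
    Write x = 9 + 16·t and substitute into x ≡ 11 (mod 19): 16·t ≡ 11 − 9 = 2 (mod 19).
    The inverse of 16 mod 19 is 6 (since 16·6 = 96 = 5·19 + 1), so t ≡ 6·2 = 12 ≡ 12 (mod 19).
    Then x = 9 + 16·12 = 201, valid modulo lcm(16, 19) = 304: x ≡ 201 (mod 304).
  Combine with x ≡ 8 (mod 17); new modulus lcm = 5168.
    Write x = 201 + 304·t and substitute into x ≡ 8 (mod 17): 304·t ≡ 8 − 201 = -193 (mod 17).
    Reduce coefficients mod 17: 15·t ≡ 11 (mod 17).
    The inverse of 15 mod 17 is 8 (since 15·8 = 120 = 7·17 + 1), so t ≡ 8·11 = 88 ≡ 3 (mod 17).
    Then x = 201 + 304·3 = 1113, valid modulo lcm(304, 17) = 5168: x ≡ 1113 (mod 5168).
  Combine with x ≡ 0 (mod 3); new modulus lcm = 15504.
    Write x = 1113 + 5168·t and substitute into x ≡ 0 (mod 3): 5168·t ≡ 0 − 1113 = -1113 (mod 3).
    Reduce coefficients mod 3: 2·t ≡ 0 (mod 3).
    The inverse of 2 mod 3 is 2 (since 2·2 = 4 = 1·3 + 1), so t ≡ 2·0 = 0 ≡ 0 (mod 3).
    Then x = 1113 + 5168·0 = 1113, valid modulo lcm(5168, 3) = 15504: x ≡ 1113 (mod 15504).
  Combine with x ≡ 5 (mod 13); new modulus lcm = 201552.
    Write x = 1113 + 15504·t and substitute into x ≡ 5 (mod 13): 15504·t ≡ 5 − 1113 = -1108 (mod 13).
    Reduce coefficients mod 13: 8·t ≡ 10 (mod 13).
    The inverse of 8 mod 13 is 5 (since 8·5 = 40 = 3·13 + 1), so t ≡ 5·10 = 50 ≡ 11 (mod 13).
    Then x = 1113 + 15504·11 = 171657, valid modulo lcm(15504, 13) = 201552: x ≡ 171657 (mod 201552).
Verify against each original: 171657 mod 16 = 9, 171657 mod 19 = 11, 171657 mod 17 = 8, 171657 mod 3 = 0, 171657 mod 13 = 5.

x ≡ 171657 (mod 201552).


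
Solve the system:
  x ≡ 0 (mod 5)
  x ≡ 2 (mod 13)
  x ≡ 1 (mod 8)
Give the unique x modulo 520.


Moduli 5, 13, 8 are pairwise coprime; by CRT there is a unique solution modulo M = 5 · 13 · 8 = 520.
Solve pairwise, accumulating the modulus:
  Start with x ≡ 0 (mod 5).
  Combine with x ≡ 2 (mod 13): since gcd(5, 13) = 1, we get a unique residue mod 65.
    Write x = 0 + 5·t and substitute into x ≡ 2 (mod 13): 5·t ≡ 2 − 0 = 2 (mod 13).
    The inverse of 5 mod 13 is 8 (since 5·8 = 40 = 3·13 + 1), so t ≡ 8·2 = 16 ≡ 3 (mod 13).
    Then x = 0 + 5·3 = 15, valid modulo lcm(5, 13) = 65: x ≡ 15 (mod 65).
  Combine with x ≡ 1 (mod 8): since gcd(65, 8) = 1, we get a unique residue mod 520.
    Write x = 15 + 65·t and substitute into x ≡ 1 (mod 8): 65·t ≡ 1 − 15 = -14 (mod 8).
    Reduce coefficients mod 8: 1·t ≡ 2 (mod 8).
    So t ≡ 2 (mod 8).
    Then x = 15 + 65·2 = 145, valid modulo lcm(65, 8) = 520: x ≡ 145 (mod 520).
Verify: 145 mod 5 = 0 ✓, 145 mod 13 = 2 ✓, 145 mod 8 = 1 ✓.

x ≡ 145 (mod 520).


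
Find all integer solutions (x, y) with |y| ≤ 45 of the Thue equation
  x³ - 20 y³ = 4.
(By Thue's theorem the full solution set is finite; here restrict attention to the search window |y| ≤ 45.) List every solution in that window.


The equation is x³ - 20y³ = 4. For fixed y, x³ = 20·y³ + 4, so a solution requires the RHS to be a perfect cube.
Strategy: iterate y from -45 to 45, compute RHS = 20·y³ + 4, and check whether it is a (positive or negative) perfect cube.
Check small values of y:
  y = 0: RHS = 4 is not a perfect cube.
  y = 1: RHS = 24 is not a perfect cube.
  y = -1: RHS = -16 is not a perfect cube.
  y = 2: RHS = 164 is not a perfect cube.
  y = -2: RHS = -156 is not a perfect cube.
  y = 3: RHS = 544 is not a perfect cube.
  y = -3: RHS = -536 is not a perfect cube.
Continuing the search up to |y| = 45 finds no solutions either.
No (x, y) in the scanned range satisfies the equation.

No integer solutions with |y| ≤ 45.


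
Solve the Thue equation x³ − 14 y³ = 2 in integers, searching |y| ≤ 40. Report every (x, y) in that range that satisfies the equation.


The equation is x³ - 14y³ = 2. For fixed y, x³ = 14·y³ + 2, so a solution requires the RHS to be a perfect cube.
Strategy: iterate y from -40 to 40, compute RHS = 14·y³ + 2, and check whether it is a (positive or negative) perfect cube.
Check small values of y:
  y = 0: RHS = 2 is not a perfect cube.
  y = 1: RHS = 16 is not a perfect cube.
  y = -1: RHS = -12 is not a perfect cube.
  y = 2: RHS = 114 is not a perfect cube.
  y = -2: RHS = -110 is not a perfect cube.
  y = 3: RHS = 380 is not a perfect cube.
  y = -3: RHS = -376 is not a perfect cube.
Continuing the search up to |y| = 40 finds no solutions either.
No (x, y) in the scanned range satisfies the equation.

No integer solutions with |y| ≤ 40.


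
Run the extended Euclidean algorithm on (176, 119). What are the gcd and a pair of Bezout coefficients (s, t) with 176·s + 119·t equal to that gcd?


Euclidean algorithm on (176, 119) — divide until remainder is 0:
  176 = 1 · 119 + 57
  119 = 2 · 57 + 5
  57 = 11 · 5 + 2
  5 = 2 · 2 + 1
  2 = 2 · 1 + 0
gcd(176, 119) = 1.
Track Bezout coefficients alongside the remainders: start with r₀ = 176 = a·1 + b·0 (s = 1, t = 0) and r₁ = 119 = a·0 + b·1 (s = 0, t = 1); each new remainder r_{k+1} = r_{k-1} − q_k·r_k inherits s_{k+1} = s_{k-1} − q_k·s_k, t_{k+1} = t_{k-1} − q_k·t_k, so r_k = a·s_k + b·t_k at every step:
  q = 1: r = 57, s = 1 − 1·0 = 1, t = 0 − 1·1 = -1  (check: 176·1 + 119·(-1) = 57)
  q = 2: r = 5, s = 0 − 2·1 = -2, t = 1 − 2·(-1) = 3  (check: 176·(-2) + 119·3 = 5)
  q = 11: r = 2, s = 1 − 11·(-2) = 23, t = -1 − 11·3 = -34  (check: 176·23 + 119·(-34) = 2)
  q = 2: r = 1, s = -2 − 2·23 = -48, t = 3 − 2·(-34) = 71  (check: 176·(-48) + 119·71 = 1)
The row with r = 1 (the gcd) gives the Bezout coefficients s = -48, t = 71.
Result: 176 · (-48) + 119 · (71) = 1.

gcd(176, 119) = 1; s = -48, t = 71 (check: 176·(-48) + 119·71 = 1).


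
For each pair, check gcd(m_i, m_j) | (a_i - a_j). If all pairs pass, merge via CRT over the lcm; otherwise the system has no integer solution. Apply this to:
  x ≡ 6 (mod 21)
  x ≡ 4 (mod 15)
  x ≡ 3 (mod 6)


Moduli 21, 15, 6 are not pairwise coprime, so CRT works modulo lcm(m_i) when all pairwise compatibility conditions hold.
Pairwise compatibility: gcd(m_i, m_j) must divide a_i - a_j for every pair.
Merge one congruence at a time:
  Start: x ≡ 6 (mod 21).
  Combine with x ≡ 4 (mod 15): gcd(21, 15) = 3, and 4 - 6 = -2 is NOT divisible by 3.
    ⇒ system is inconsistent (no integer solution).

No solution (the system is inconsistent).


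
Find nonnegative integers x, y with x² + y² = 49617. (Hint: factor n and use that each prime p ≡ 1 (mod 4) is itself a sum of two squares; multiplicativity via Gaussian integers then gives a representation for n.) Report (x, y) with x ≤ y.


Step 1: Factor n = 49617 = 3^2 · 37 · 149.
Step 2: Check the mod-4 condition on each prime factor: 3 ≡ 3 (mod 4), exponent 2 (must be even); 37 ≡ 1 (mod 4), exponent 1; 149 ≡ 1 (mod 4), exponent 1.
All primes ≡ 3 (mod 4) appear to even exponent (or don't appear), so by the two-squares theorem n IS expressible as a sum of two squares.
Step 3: Build a representation. Group n = k² · m with k = 3 and m = 37 · 149 = 5513 (a product of primes ≡ 1 (mod 4)); a representation of m scales to one of n via (k·x)² + (k·y)² = k²(x² + y²). Each prime p ≡ 1 (mod 4) is itself a sum of two squares; find a² by testing p − a² for a perfect square:
  37: 37 − 1² = 36 = 6² ⇒ 37 = 1² + 6².
  149: 149 − 1² = 148, 149 − 2² = 145, 149 − 3² = 140, 149 − 4² = 133, 149 − 5² = 124, 149 − 6² = 113, 149 − 7² = 100 = 10² ⇒ 149 = 7² + 10².
  Combine using the Brahmagupta–Fibonacci identity (a² + b²)(c² + d²) = (ac − bd)² + (ad + bc)² = (ac + bd)² + (ad − bc)²:
  37 · 149 = 5513: from (1² + 6²)(7² + 10²), take (1·7 − 6·10, 1·10 + 6·7) = (7 − 60, 10 + 42) = (-53, 52); dropping signs (only squares matter) gives (53, 52); check 53² + 52² = 2809 + 2704 = 5513 ✓.
  Scale by k = 3: (3·53, 3·52) = (159, 156).
Step 4: Order so x ≤ y and verify: 156² + 159² = 24336 + 25281 = 49617 = n. ✓

n = 49617 = 156² + 159² (one valid representation with x ≤ y).


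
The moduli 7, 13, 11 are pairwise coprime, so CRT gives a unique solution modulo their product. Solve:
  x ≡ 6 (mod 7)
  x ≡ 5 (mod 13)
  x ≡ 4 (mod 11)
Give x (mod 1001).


Moduli 7, 13, 11 are pairwise coprime; by CRT there is a unique solution modulo M = 7 · 13 · 11 = 1001.
Solve pairwise, accumulating the modulus:
  Start with x ≡ 6 (mod 7).
  Combine with x ≡ 5 (mod 13): since gcd(7, 13) = 1, we get a unique residue mod 91.
    Write x = 6 + 7·t and substitute into x ≡ 5 (mod 13): 7·t ≡ 5 − 6 = -1 (mod 13).
    Reduce coefficients mod 13: 7·t ≡ 12 (mod 13).
    The inverse of 7 mod 13 is 2 (since 7·2 = 14 = 1·13 + 1), so t ≡ 2·12 = 24 ≡ 11 (mod 13).
    Then x = 6 + 7·11 = 83, valid modulo lcm(7, 13) = 91: x ≡ 83 (mod 91).
  Combine with x ≡ 4 (mod 11): since gcd(91, 11) = 1, we get a unique residue mod 1001.
    Write x = 83 + 91·t and substitute into x ≡ 4 (mod 11): 91·t ≡ 4 − 83 = -79 (mod 11).
    Reduce coefficients mod 11: 3·t ≡ 9 (mod 11).
    The inverse of 3 mod 11 is 4 (since 3·4 = 12 = 1·11 + 1), so t ≡ 4·9 = 36 ≡ 3 (mod 11).
    Then x = 83 + 91·3 = 356, valid modulo lcm(91, 11) = 1001: x ≡ 356 (mod 1001).
Verify: 356 mod 7 = 6 ✓, 356 mod 13 = 5 ✓, 356 mod 11 = 4 ✓.

x ≡ 356 (mod 1001).


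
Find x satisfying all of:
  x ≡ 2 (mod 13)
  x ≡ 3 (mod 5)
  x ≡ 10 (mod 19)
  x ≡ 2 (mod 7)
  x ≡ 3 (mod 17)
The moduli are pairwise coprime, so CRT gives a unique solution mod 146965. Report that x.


Product of moduli M = 13 · 5 · 19 · 7 · 17 = 146965.
Merge one congruence at a time:
  Start: x ≡ 2 (mod 13).
  Combine with x ≡ 3 (mod 5); new modulus lcm = 65.
    Write x = 2 + 13·t and substitute into x ≡ 3 (mod 5): 13·t ≡ 3 − 2 = 1 (mod 5).
    Reduce coefficients mod 5: 3·t ≡ 1 (mod 5).
    The inverse of 3 mod 5 is 2 (since 3·2 = 6 = 1·5 + 1), so t ≡ 2·1 = 2 ≡ 2 (mod 5).
    Then x = 2 + 13·2 = 28, valid modulo lcm(13, 5) = 65: x ≡ 28 (mod 65).
  Combine with x ≡ 10 (mod 19); new modulus lcm = 1235.
    Write x = 28 + 65·t and substitute into x ≡ 10 (mod 19): 65·t ≡ 10 − 28 = -18 (mod 19).
    Reduce coefficients mod 19: 8·t ≡ 1 (mod 19).
    The inverse of 8 mod 19 is 12 (since 8·12 = 96 = 5·19 + 1), so t ≡ 12·1 = 12 ≡ 12 (mod 19).
    Then x = 28 + 65·12 = 808, valid modulo lcm(65, 19) = 1235: x ≡ 808 (mod 1235).
  Combine with x ≡ 2 (mod 7); new modulus lcm = 8645.
    Write x = 808 + 1235·t and substitute into x ≡ 2 (mod 7): 1235·t ≡ 2 − 808 = -806 (mod 7).
    Reduce coefficients mod 7: 3·t ≡ 6 (mod 7).
    The inverse of 3 mod 7 is 5 (since 3·5 = 15 = 2·7 + 1), so t ≡ 5·6 = 30 ≡ 2 (mod 7).
    Then x = 808 + 1235·2 = 3278, valid modulo lcm(1235, 7) = 8645: x ≡ 3278 (mod 8645).
  Combine with x ≡ 3 (mod 17); new modulus lcm = 146965.
    Write x = 3278 + 8645·t and substitute into x ≡ 3 (mod 17): 8645·t ≡ 3 − 3278 = -3275 (mod 17).
    Reduce coefficients mod 17: 9·t ≡ 6 (mod 17).
    The inverse of 9 mod 17 is 2 (since 9·2 = 18 = 1·17 + 1), so t ≡ 2·6 = 12 ≡ 12 (mod 17).
    Then x = 3278 + 8645·12 = 107018, valid modulo lcm(8645, 17) = 146965: x ≡ 107018 (mod 146965).
Verify against each original: 107018 mod 13 = 2, 107018 mod 5 = 3, 107018 mod 19 = 10, 107018 mod 7 = 2, 107018 mod 17 = 3.

x ≡ 107018 (mod 146965).


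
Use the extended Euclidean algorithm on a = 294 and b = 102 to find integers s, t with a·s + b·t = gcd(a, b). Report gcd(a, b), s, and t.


Euclidean algorithm on (294, 102) — divide until remainder is 0:
  294 = 2 · 102 + 90
  102 = 1 · 90 + 12
  90 = 7 · 12 + 6
  12 = 2 · 6 + 0
gcd(294, 102) = 6.
Track Bezout coefficients alongside the remainders: start with r₀ = 294 = a·1 + b·0 (s = 1, t = 0) and r₁ = 102 = a·0 + b·1 (s = 0, t = 1); each new remainder r_{k+1} = r_{k-1} − q_k·r_k inherits s_{k+1} = s_{k-1} − q_k·s_k, t_{k+1} = t_{k-1} − q_k·t_k, so r_k = a·s_k + b·t_k at every step:
  q = 2: r = 90, s = 1 − 2·0 = 1, t = 0 − 2·1 = -2  (check: 294·1 + 102·(-2) = 90)
  q = 1: r = 12, s = 0 − 1·1 = -1, t = 1 − 1·(-2) = 3  (check: 294·(-1) + 102·3 = 12)
  q = 7: r = 6, s = 1 − 7·(-1) = 8, t = -2 − 7·3 = -23  (check: 294·8 + 102·(-23) = 6)
The row with r = 6 (the gcd) gives the Bezout coefficients s = 8, t = -23.
Result: 294 · (8) + 102 · (-23) = 6.

gcd(294, 102) = 6; s = 8, t = -23 (check: 294·8 + 102·(-23) = 6).


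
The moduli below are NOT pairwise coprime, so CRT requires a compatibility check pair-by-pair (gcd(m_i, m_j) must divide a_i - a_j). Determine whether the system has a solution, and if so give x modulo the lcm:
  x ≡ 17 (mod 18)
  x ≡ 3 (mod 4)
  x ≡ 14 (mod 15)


Moduli 18, 4, 15 are not pairwise coprime, so CRT works modulo lcm(m_i) when all pairwise compatibility conditions hold.
Pairwise compatibility: gcd(m_i, m_j) must divide a_i - a_j for every pair.
Merge one congruence at a time:
  Start: x ≡ 17 (mod 18).
  Combine with x ≡ 3 (mod 4): gcd(18, 4) = 2; 3 - 17 = -14, which IS divisible by 2, so compatible.
    Write x = 17 + 18·t and substitute into x ≡ 3 (mod 4): 18·t ≡ 3 − 17 = -14 (mod 4).
    Divide the congruence (and modulus) by g = 2: 9·t ≡ -7 (mod 2).
    Reduce coefficients mod 2: 1·t ≡ 1 (mod 2).
    So t ≡ 1 (mod 2).
    Then x = 17 + 18·1 = 35, valid modulo lcm(18, 4) = 36: x ≡ 35 (mod 36).
  Combine with x ≡ 14 (mod 15): gcd(36, 15) = 3; 14 - 35 = -21, which IS divisible by 3, so compatible.
    Write x = 35 + 36·t and substitute into x ≡ 14 (mod 15): 36·t ≡ 14 − 35 = -21 (mod 15).
    Divide the congruence (and modulus) by g = 3: 12·t ≡ -7 (mod 5).
    Reduce coefficients mod 5: 2·t ≡ 3 (mod 5).
    The inverse of 2 mod 5 is 3 (since 2·3 = 6 = 1·5 + 1), so t ≡ 3·3 = 9 ≡ 4 (mod 5).
    Then x = 35 + 36·4 = 179, valid modulo lcm(36, 15) = 180: x ≡ 179 (mod 180).
Verify: 179 mod 18 = 17, 179 mod 4 = 3, 179 mod 15 = 14.

x ≡ 179 (mod 180).


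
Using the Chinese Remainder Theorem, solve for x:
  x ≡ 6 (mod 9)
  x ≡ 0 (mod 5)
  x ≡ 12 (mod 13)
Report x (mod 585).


Moduli 9, 5, 13 are pairwise coprime; by CRT there is a unique solution modulo M = 9 · 5 · 13 = 585.
Solve pairwise, accumulating the modulus:
  Start with x ≡ 6 (mod 9).
  Combine with x ≡ 0 (mod 5): since gcd(9, 5) = 1, we get a unique residue mod 45.
    Write x = 6 + 9·t and substitute into x ≡ 0 (mod 5): 9·t ≡ 0 − 6 = -6 (mod 5).
    Reduce coefficients mod 5: 4·t ≡ 4 (mod 5).
    The inverse of 4 mod 5 is 4 (since 4·4 = 16 = 3·5 + 1), so t ≡ 4·4 = 16 ≡ 1 (mod 5).
    Then x = 6 + 9·1 = 15, valid modulo lcm(9, 5) = 45: x ≡ 15 (mod 45).
  Combine with x ≡ 12 (mod 13): since gcd(45, 13) = 1, we get a unique residue mod 585.
    Write x = 15 + 45·t and substitute into x ≡ 12 (mod 13): 45·t ≡ 12 − 15 = -3 (mod 13).
    Reduce coefficients mod 13: 6·t ≡ 10 (mod 13).
    The inverse of 6 mod 13 is 11 (since 6·11 = 66 = 5·13 + 1), so t ≡ 11·10 = 110 ≡ 6 (mod 13).
    Then x = 15 + 45·6 = 285, valid modulo lcm(45, 13) = 585: x ≡ 285 (mod 585).
Verify: 285 mod 9 = 6 ✓, 285 mod 5 = 0 ✓, 285 mod 13 = 12 ✓.

x ≡ 285 (mod 585).


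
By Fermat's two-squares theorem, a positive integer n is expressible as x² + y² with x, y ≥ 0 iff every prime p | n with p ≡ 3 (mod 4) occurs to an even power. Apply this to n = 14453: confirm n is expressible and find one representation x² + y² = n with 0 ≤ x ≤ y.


Step 1: Factor n = 14453 = 97 · 149.
Step 2: Check the mod-4 condition on each prime factor: 97 ≡ 1 (mod 4), exponent 1; 149 ≡ 1 (mod 4), exponent 1.
All primes ≡ 3 (mod 4) appear to even exponent (or don't appear), so by the two-squares theorem n IS expressible as a sum of two squares.
Step 3: Build a representation. Here n = 97 · 149 is a product of primes ≡ 1 (mod 4). Each prime p ≡ 1 (mod 4) is itself a sum of two squares; find a² by testing p − a² for a perfect square:
  97: 97 − 1² = 96, 97 − 2² = 93, 97 − 3² = 88, 97 − 4² = 81 = 9² ⇒ 97 = 4² + 9².
  149: 149 − 1² = 148, 149 − 2² = 145, 149 − 3² = 140, 149 − 4² = 133, 149 − 5² = 124, 149 − 6² = 113, 149 − 7² = 100 = 10² ⇒ 149 = 7² + 10².
  Combine using the Brahmagupta–Fibonacci identity (a² + b²)(c² + d²) = (ac − bd)² + (ad + bc)² = (ac + bd)² + (ad − bc)²:
  97 · 149 = 14453: from (4² + 9²)(7² + 10²), take (4·7 − 9·10, 4·10 + 9·7) = (28 − 90, 40 + 63) = (-62, 103); dropping signs (only squares matter) gives (62, 103); check 62² + 103² = 3844 + 10609 = 14453 ✓.
Step 4: Order so x ≤ y and verify: 62² + 103² = 3844 + 10609 = 14453 = n. ✓

n = 14453 = 62² + 103² (one valid representation with x ≤ y).


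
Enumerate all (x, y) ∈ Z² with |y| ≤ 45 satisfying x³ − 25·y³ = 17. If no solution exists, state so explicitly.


The equation is x³ - 25y³ = 17. For fixed y, x³ = 25·y³ + 17, so a solution requires the RHS to be a perfect cube.
Strategy: iterate y from -45 to 45, compute RHS = 25·y³ + 17, and check whether it is a (positive or negative) perfect cube.
Check small values of y:
  y = 0: RHS = 17 is not a perfect cube.
  y = 1: RHS = 42 is not a perfect cube.
  y = -1: RHS = -8 = (-2)³ ⇒ x = -2 works.
  y = 2: RHS = 217 is not a perfect cube.
  y = -2: RHS = -183 is not a perfect cube.
  y = 3: RHS = 692 is not a perfect cube.
  y = -3: RHS = -658 is not a perfect cube.
Continuing the search up to |y| = 45 finds no further solutions beyond those listed.
Collected solutions: (-2, -1).

Solutions (with |y| ≤ 45): (-2, -1).


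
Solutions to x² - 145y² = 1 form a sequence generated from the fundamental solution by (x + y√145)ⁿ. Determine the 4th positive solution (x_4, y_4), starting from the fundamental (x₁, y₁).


Step 1: Find the fundamental solution (x₁, y₁) of x² - 145y² = 1.
  Expand √145 as a continued fraction. a₀ = ⌊√145⌋ = 12; iterate m_{k+1} = d_k·a_k − m_k, d_{k+1} = (145 − m_{k+1}²)/d_k, a_{k+1} = ⌊(a₀ + m_{k+1})/d_{k+1}⌋ (starting m₀ = 0, d₀ = 1), with convergents p_k = a_k·p_{k-1} + p_{k-2}, q_k = a_k·q_{k-1} + q_{k-2} (p₋₁ = 1, q₋₁ = 0):
  k = 0: a₀ = 12; p₀/q₀ = 12/1; p₀² − 145·q₀² = 144 − 145 = -1.
  k = 1: m = 12, d = 1, a = ⌊(12 + 12)/1⌋ = 24; p/q = (24·12 + 1)/(24·1 + 0) = 289/24; p² − 145·q² = 83521 − 83520 = 1.
  The first convergent with p² − 145·q² = 1 gives the fundamental solution (x₁, y₁) = (289, 24).
Step 2: Apply the recurrence (x_{n+1}, y_{n+1}) = (x₁x_n + 145y₁y_n, x₁y_n + y₁x_n) repeatedly.
  From (x_1, y_1) = (289, 24): x_2 = 289·289 + 145·24·24 = 167041; y_2 = 289·24 + 24·289 = 13872.
  From (x_2, y_2) = (167041, 13872): x_3 = 289·167041 + 145·24·13872 = 96549409; y_3 = 289·13872 + 24·167041 = 8017992.
  From (x_3, y_3) = (96549409, 8017992): x_4 = 289·96549409 + 145·24·8017992 = 55805391361; y_4 = 289·8017992 + 24·96549409 = 4634385504.
Step 3: Verify x_4² - 145·y_4² = 3114241704954373432321 - 3114241704954373432320 = 1 (should be 1). ✓

(x_1, y_1) = (289, 24); (x_4, y_4) = (55805391361, 4634385504).


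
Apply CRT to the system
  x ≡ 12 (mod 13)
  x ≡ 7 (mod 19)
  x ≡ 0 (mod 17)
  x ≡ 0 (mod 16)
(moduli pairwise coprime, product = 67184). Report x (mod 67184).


Product of moduli M = 13 · 19 · 17 · 16 = 67184.
Merge one congruence at a time:
  Start: x ≡ 12 (mod 13).
  Combine with x ≡ 7 (mod 19); new modulus lcm = 247.
    Write x = 12 + 13·t and substitute into x ≡ 7 (mod 19): 13·t ≡ 7 − 12 = -5 (mod 19).
    Reduce coefficients mod 19: 13·t ≡ 14 (mod 19).
    The inverse of 13 mod 19 is 3 (since 13·3 = 39 = 2·19 + 1), so t ≡ 3·14 = 42 ≡ 4 (mod 19).
    Then x = 12 + 13·4 = 64, valid modulo lcm(13, 19) = 247: x ≡ 64 (mod 247).
  Combine with x ≡ 0 (mod 17); new modulus lcm = 4199.
    Write x = 64 + 247·t and substitute into x ≡ 0 (mod 17): 247·t ≡ 0 − 64 = -64 (mod 17).
    Reduce coefficients mod 17: 9·t ≡ 4 (mod 17).
    The inverse of 9 mod 17 is 2 (since 9·2 = 18 = 1·17 + 1), so t ≡ 2·4 = 8 ≡ 8 (mod 17).
    Then x = 64 + 247·8 = 2040, valid modulo lcm(247, 17) = 4199: x ≡ 2040 (mod 4199).
  Combine with x ≡ 0 (mod 16); new modulus lcm = 67184.
    Write x = 2040 + 4199·t and substitute into x ≡ 0 (mod 16): 4199·t ≡ 0 − 2040 = -2040 (mod 16).
    Reduce coefficients mod 16: 7·t ≡ 8 (mod 16).
    The inverse of 7 mod 16 is 7 (since 7·7 = 49 = 3·16 + 1), so t ≡ 7·8 = 56 ≡ 8 (mod 16).
    Then x = 2040 + 4199·8 = 35632, valid modulo lcm(4199, 16) = 67184: x ≡ 35632 (mod 67184).
Verify against each original: 35632 mod 13 = 12, 35632 mod 19 = 7, 35632 mod 17 = 0, 35632 mod 16 = 0.

x ≡ 35632 (mod 67184).


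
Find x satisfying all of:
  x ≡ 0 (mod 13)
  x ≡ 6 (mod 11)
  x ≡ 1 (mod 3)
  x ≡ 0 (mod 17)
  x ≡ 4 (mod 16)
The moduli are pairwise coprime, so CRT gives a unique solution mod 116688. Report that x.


Product of moduli M = 13 · 11 · 3 · 17 · 16 = 116688.
Merge one congruence at a time:
  Start: x ≡ 0 (mod 13).
  Combine with x ≡ 6 (mod 11); new modulus lcm = 143.
    Write x = 0 + 13·t and substitute into x ≡ 6 (mod 11): 13·t ≡ 6 − 0 = 6 (mod 11).
    Reduce coefficients mod 11: 2·t ≡ 6 (mod 11).
    The inverse of 2 mod 11 is 6 (since 2·6 = 12 = 1·11 + 1), so t ≡ 6·6 = 36 ≡ 3 (mod 11).
    Then x = 0 + 13·3 = 39, valid modulo lcm(13, 11) = 143: x ≡ 39 (mod 143).
  Combine with x ≡ 1 (mod 3); new modulus lcm = 429.
    Write x = 39 + 143·t and substitute into x ≡ 1 (mod 3): 143·t ≡ 1 − 39 = -38 (mod 3).
    Reduce coefficients mod 3: 2·t ≡ 1 (mod 3).
    The inverse of 2 mod 3 is 2 (since 2·2 = 4 = 1·3 + 1), so t ≡ 2·1 = 2 ≡ 2 (mod 3).
    Then x = 39 + 143·2 = 325, valid modulo lcm(143, 3) = 429: x ≡ 325 (mod 429).
  Combine with x ≡ 0 (mod 17); new modulus lcm = 7293.
    Write x = 325 + 429·t and substitute into x ≡ 0 (mod 17): 429·t ≡ 0 − 325 = -325 (mod 17).
    Reduce coefficients mod 17: 4·t ≡ 15 (mod 17).
    The inverse of 4 mod 17 is 13 (since 4·13 = 52 = 3·17 + 1), so t ≡ 13·15 = 195 ≡ 8 (mod 17).
    Then x = 325 + 429·8 = 3757, valid modulo lcm(429, 17) = 7293: x ≡ 3757 (mod 7293).
  Combine with x ≡ 4 (mod 16); new modulus lcm = 116688.
    Write x = 3757 + 7293·t and substitute into x ≡ 4 (mod 16): 7293·t ≡ 4 − 3757 = -3753 (mod 16).
    Reduce coefficients mod 16: 13·t ≡ 7 (mod 16).
    The inverse of 13 mod 16 is 5 (since 13·5 = 65 = 4·16 + 1), so t ≡ 5·7 = 35 ≡ 3 (mod 16).
    Then x = 3757 + 7293·3 = 25636, valid modulo lcm(7293, 16) = 116688: x ≡ 25636 (mod 116688).
Verify against each original: 25636 mod 13 = 0, 25636 mod 11 = 6, 25636 mod 3 = 1, 25636 mod 17 = 0, 25636 mod 16 = 4.

x ≡ 25636 (mod 116688).


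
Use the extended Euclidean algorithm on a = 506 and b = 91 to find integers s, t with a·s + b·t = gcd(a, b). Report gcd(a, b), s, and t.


Euclidean algorithm on (506, 91) — divide until remainder is 0:
  506 = 5 · 91 + 51
  91 = 1 · 51 + 40
  51 = 1 · 40 + 11
  40 = 3 · 11 + 7
  11 = 1 · 7 + 4
  7 = 1 · 4 + 3
  4 = 1 · 3 + 1
  3 = 3 · 1 + 0
gcd(506, 91) = 1.
Track Bezout coefficients alongside the remainders: start with r₀ = 506 = a·1 + b·0 (s = 1, t = 0) and r₁ = 91 = a·0 + b·1 (s = 0, t = 1); each new remainder r_{k+1} = r_{k-1} − q_k·r_k inherits s_{k+1} = s_{k-1} − q_k·s_k, t_{k+1} = t_{k-1} − q_k·t_k, so r_k = a·s_k + b·t_k at every step:
  q = 5: r = 51, s = 1 − 5·0 = 1, t = 0 − 5·1 = -5  (check: 506·1 + 91·(-5) = 51)
  q = 1: r = 40, s = 0 − 1·1 = -1, t = 1 − 1·(-5) = 6  (check: 506·(-1) + 91·6 = 40)
  q = 1: r = 11, s = 1 − 1·(-1) = 2, t = -5 − 1·6 = -11  (check: 506·2 + 91·(-11) = 11)
  q = 3: r = 7, s = -1 − 3·2 = -7, t = 6 − 3·(-11) = 39  (check: 506·(-7) + 91·39 = 7)
  q = 1: r = 4, s = 2 − 1·(-7) = 9, t = -11 − 1·39 = -50  (check: 506·9 + 91·(-50) = 4)
  q = 1: r = 3, s = -7 − 1·9 = -16, t = 39 − 1·(-50) = 89  (check: 506·(-16) + 91·89 = 3)
  q = 1: r = 1, s = 9 − 1·(-16) = 25, t = -50 − 1·89 = -139  (check: 506·25 + 91·(-139) = 1)
The row with r = 1 (the gcd) gives the Bezout coefficients s = 25, t = -139.
Result: 506 · (25) + 91 · (-139) = 1.

gcd(506, 91) = 1; s = 25, t = -139 (check: 506·25 + 91·(-139) = 1).


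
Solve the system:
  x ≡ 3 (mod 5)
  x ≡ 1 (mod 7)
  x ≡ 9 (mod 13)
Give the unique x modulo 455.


Moduli 5, 7, 13 are pairwise coprime; by CRT there is a unique solution modulo M = 5 · 7 · 13 = 455.
Solve pairwise, accumulating the modulus:
  Start with x ≡ 3 (mod 5).
  Combine with x ≡ 1 (mod 7): since gcd(5, 7) = 1, we get a unique residue mod 35.
    Write x = 3 + 5·t and substitute into x ≡ 1 (mod 7): 5·t ≡ 1 − 3 = -2 (mod 7).
    Reduce coefficients mod 7: 5·t ≡ 5 (mod 7).
    The inverse of 5 mod 7 is 3 (since 5·3 = 15 = 2·7 + 1), so t ≡ 3·5 = 15 ≡ 1 (mod 7).
    Then x = 3 + 5·1 = 8, valid modulo lcm(5, 7) = 35: x ≡ 8 (mod 35).
  Combine with x ≡ 9 (mod 13): since gcd(35, 13) = 1, we get a unique residue mod 455.
    Write x = 8 + 35·t and substitute into x ≡ 9 (mod 13): 35·t ≡ 9 − 8 = 1 (mod 13).
    Reduce coefficients mod 13: 9·t ≡ 1 (mod 13).
    The inverse of 9 mod 13 is 3 (since 9·3 = 27 = 2·13 + 1), so t ≡ 3·1 = 3 ≡ 3 (mod 13).
    Then x = 8 + 35·3 = 113, valid modulo lcm(35, 13) = 455: x ≡ 113 (mod 455).
Verify: 113 mod 5 = 3 ✓, 113 mod 7 = 1 ✓, 113 mod 13 = 9 ✓.

x ≡ 113 (mod 455).


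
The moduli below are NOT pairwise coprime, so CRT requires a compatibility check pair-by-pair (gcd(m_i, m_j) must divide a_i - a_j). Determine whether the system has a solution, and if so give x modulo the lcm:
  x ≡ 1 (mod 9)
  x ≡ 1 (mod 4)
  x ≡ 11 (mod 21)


Moduli 9, 4, 21 are not pairwise coprime, so CRT works modulo lcm(m_i) when all pairwise compatibility conditions hold.
Pairwise compatibility: gcd(m_i, m_j) must divide a_i - a_j for every pair.
Merge one congruence at a time:
  Start: x ≡ 1 (mod 9).
  Combine with x ≡ 1 (mod 4): gcd(9, 4) = 1; 1 - 1 = 0, which IS divisible by 1, so compatible.
    Write x = 1 + 9·t and substitute into x ≡ 1 (mod 4): 9·t ≡ 1 − 1 = 0 (mod 4).
    Reduce coefficients mod 4: 1·t ≡ 0 (mod 4).
    So t ≡ 0 (mod 4).
    Then x = 1 + 9·0 = 1, valid modulo lcm(9, 4) = 36: x ≡ 1 (mod 36).
  Combine with x ≡ 11 (mod 21): gcd(36, 21) = 3, and 11 - 1 = 10 is NOT divisible by 3.
    ⇒ system is inconsistent (no integer solution).

No solution (the system is inconsistent).


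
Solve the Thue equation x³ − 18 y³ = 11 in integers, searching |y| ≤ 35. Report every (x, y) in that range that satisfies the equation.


The equation is x³ - 18y³ = 11. For fixed y, x³ = 18·y³ + 11, so a solution requires the RHS to be a perfect cube.
Strategy: iterate y from -35 to 35, compute RHS = 18·y³ + 11, and check whether it is a (positive or negative) perfect cube.
Check small values of y:
  y = 0: RHS = 11 is not a perfect cube.
  y = 1: RHS = 29 is not a perfect cube.
  y = -1: RHS = -7 is not a perfect cube.
  y = 2: RHS = 155 is not a perfect cube.
  y = -2: RHS = -133 is not a perfect cube.
  y = 3: RHS = 497 is not a perfect cube.
  y = -3: RHS = -475 is not a perfect cube.
Continuing the search up to |y| = 35 finds no solutions either.
No (x, y) in the scanned range satisfies the equation.

No integer solutions with |y| ≤ 35.
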